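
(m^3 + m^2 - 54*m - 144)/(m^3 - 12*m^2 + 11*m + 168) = (m + 6)/(m - 7)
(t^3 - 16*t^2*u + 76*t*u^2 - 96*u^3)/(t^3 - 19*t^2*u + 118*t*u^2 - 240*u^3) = (t - 2*u)/(t - 5*u)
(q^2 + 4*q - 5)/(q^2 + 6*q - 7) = (q + 5)/(q + 7)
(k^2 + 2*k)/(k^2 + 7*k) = (k + 2)/(k + 7)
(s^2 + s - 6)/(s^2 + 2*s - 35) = (s^2 + s - 6)/(s^2 + 2*s - 35)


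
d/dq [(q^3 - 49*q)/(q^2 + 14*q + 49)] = (q^2 + 14*q - 49)/(q^2 + 14*q + 49)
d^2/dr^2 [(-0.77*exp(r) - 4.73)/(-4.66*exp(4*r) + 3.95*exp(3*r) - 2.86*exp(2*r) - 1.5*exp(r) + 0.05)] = (150.489108*exp(8*r) + 1487.529318*exp(7*r) - 1933.917326*exp(6*r) + 1346.136231*exp(5*r) - 592.351298*exp(4*r) + 111.060697*exp(3*r) + 53.128185*exp(2*r) + 13.40581*exp(r) + 0.356675)*exp(r)/(101.194696*exp(12*r) - 257.32986*exp(11*r) + 404.442798*exp(10*r) - 279.773795*exp(9*r) + 79.299918*exp(8*r) + 98.75349*exp(7*r) - 53.162999*exp(6*r) + 11.4378*exp(5*r) + 19.89051*exp(4*r) + 2.058375*exp(3*r) - 0.31605*exp(2*r) + 0.01125*exp(r) - 0.000125)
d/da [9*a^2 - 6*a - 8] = 18*a - 6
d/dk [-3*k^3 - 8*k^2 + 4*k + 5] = -9*k^2 - 16*k + 4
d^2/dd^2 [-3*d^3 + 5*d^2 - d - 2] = 10 - 18*d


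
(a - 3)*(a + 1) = a^2 - 2*a - 3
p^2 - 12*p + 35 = (p - 7)*(p - 5)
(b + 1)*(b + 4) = b^2 + 5*b + 4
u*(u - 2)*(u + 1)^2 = u^4 - 3*u^2 - 2*u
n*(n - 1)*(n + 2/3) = n^3 - n^2/3 - 2*n/3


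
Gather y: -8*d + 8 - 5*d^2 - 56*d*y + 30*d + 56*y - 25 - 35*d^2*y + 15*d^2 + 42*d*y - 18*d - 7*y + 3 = 10*d^2 + 4*d + y*(-35*d^2 - 14*d + 49) - 14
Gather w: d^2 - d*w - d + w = d^2 - d + w*(1 - d)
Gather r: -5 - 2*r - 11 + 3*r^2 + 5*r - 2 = 3*r^2 + 3*r - 18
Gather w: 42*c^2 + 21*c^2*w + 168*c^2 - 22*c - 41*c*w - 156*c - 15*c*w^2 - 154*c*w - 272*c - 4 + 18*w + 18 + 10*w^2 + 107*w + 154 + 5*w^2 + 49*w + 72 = 210*c^2 - 450*c + w^2*(15 - 15*c) + w*(21*c^2 - 195*c + 174) + 240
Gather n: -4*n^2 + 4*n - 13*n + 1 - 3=-4*n^2 - 9*n - 2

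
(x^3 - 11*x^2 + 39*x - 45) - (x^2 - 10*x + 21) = x^3 - 12*x^2 + 49*x - 66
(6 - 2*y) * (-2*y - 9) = 4*y^2 + 6*y - 54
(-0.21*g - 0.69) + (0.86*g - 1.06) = 0.65*g - 1.75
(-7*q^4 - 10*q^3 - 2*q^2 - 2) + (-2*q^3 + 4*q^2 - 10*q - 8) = -7*q^4 - 12*q^3 + 2*q^2 - 10*q - 10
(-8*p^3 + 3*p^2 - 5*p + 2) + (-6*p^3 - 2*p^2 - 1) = -14*p^3 + p^2 - 5*p + 1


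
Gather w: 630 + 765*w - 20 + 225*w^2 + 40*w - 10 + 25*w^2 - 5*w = 250*w^2 + 800*w + 600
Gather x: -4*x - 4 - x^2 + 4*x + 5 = 1 - x^2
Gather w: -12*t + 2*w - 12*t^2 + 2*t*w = -12*t^2 - 12*t + w*(2*t + 2)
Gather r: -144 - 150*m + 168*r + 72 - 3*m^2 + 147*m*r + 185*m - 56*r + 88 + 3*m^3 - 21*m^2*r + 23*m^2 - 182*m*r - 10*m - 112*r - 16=3*m^3 + 20*m^2 + 25*m + r*(-21*m^2 - 35*m)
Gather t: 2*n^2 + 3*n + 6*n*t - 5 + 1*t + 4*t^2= 2*n^2 + 3*n + 4*t^2 + t*(6*n + 1) - 5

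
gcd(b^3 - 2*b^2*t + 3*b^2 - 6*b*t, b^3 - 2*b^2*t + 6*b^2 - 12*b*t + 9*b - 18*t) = -b^2 + 2*b*t - 3*b + 6*t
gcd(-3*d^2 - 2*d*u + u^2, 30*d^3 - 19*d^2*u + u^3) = -3*d + u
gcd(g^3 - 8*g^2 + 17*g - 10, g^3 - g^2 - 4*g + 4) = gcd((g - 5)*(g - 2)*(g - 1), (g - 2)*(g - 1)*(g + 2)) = g^2 - 3*g + 2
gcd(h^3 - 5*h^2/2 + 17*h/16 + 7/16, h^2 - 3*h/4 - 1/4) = h^2 - 3*h/4 - 1/4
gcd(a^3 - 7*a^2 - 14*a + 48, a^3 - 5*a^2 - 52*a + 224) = a - 8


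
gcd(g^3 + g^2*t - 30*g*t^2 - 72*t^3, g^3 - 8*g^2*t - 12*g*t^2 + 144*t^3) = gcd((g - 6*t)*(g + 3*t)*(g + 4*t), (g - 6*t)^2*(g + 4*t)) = -g^2 + 2*g*t + 24*t^2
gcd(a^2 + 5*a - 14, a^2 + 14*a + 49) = a + 7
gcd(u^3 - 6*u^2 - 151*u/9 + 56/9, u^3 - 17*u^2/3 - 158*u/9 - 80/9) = u - 8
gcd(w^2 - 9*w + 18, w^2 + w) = 1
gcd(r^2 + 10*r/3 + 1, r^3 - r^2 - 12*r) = r + 3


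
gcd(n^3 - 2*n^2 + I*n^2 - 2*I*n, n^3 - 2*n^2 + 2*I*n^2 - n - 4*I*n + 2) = n^2 + n*(-2 + I) - 2*I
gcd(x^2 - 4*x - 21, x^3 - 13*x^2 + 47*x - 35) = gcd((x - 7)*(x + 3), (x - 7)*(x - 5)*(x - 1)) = x - 7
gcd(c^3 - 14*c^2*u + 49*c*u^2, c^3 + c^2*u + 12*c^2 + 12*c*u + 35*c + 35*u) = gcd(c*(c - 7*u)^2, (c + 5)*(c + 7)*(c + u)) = 1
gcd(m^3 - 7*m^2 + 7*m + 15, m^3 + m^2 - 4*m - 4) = m + 1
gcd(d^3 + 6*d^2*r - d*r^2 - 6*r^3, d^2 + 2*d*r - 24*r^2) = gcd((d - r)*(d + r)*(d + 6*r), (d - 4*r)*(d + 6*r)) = d + 6*r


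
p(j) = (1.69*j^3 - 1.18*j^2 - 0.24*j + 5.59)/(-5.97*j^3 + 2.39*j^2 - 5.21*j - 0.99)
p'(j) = (5.07*j^2 - 2.36*j - 0.24)/(-5.97*j^3 + 2.39*j^2 - 5.21*j - 0.99) + (17.91*j^2 - 4.78*j + 5.21)*(1.69*j^3 - 1.18*j^2 - 0.24*j + 5.59)/(-5.97*j^3 + 2.39*j^2 - 5.21*j - 0.99)^2 = (-3.0055*j^4 - 20.4754*j^3 + 101.819*j^2 - 24.3838*j + 29.3615)/(35.6409*j^6 - 28.5366*j^5 + 67.9195*j^4 - 13.0832*j^3 + 22.4119*j^2 + 10.3158*j + 0.9801)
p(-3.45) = -0.27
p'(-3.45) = 0.02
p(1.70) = -0.31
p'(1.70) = 0.15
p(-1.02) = 0.21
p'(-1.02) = 1.03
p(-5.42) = -0.28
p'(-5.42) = 0.00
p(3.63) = -0.26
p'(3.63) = -0.00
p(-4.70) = -0.28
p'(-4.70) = 0.01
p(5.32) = -0.26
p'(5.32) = -0.00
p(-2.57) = -0.23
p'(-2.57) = 0.06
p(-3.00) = -0.25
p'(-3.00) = 0.03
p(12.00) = -0.27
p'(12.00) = -0.00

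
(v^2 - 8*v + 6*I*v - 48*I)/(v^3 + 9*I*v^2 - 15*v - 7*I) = (v^2 + v*(-8 + 6*I) - 48*I)/(v^3 + 9*I*v^2 - 15*v - 7*I)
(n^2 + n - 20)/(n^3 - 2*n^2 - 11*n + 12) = (n + 5)/(n^2 + 2*n - 3)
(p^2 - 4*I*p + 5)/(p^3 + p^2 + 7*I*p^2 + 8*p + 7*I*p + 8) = (p^2 - 4*I*p + 5)/(p^3 + p^2*(1 + 7*I) + p*(8 + 7*I) + 8)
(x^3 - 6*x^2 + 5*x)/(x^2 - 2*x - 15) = x*(x - 1)/(x + 3)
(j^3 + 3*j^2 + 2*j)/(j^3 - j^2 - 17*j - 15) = j*(j + 2)/(j^2 - 2*j - 15)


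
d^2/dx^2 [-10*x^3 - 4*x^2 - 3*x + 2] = -60*x - 8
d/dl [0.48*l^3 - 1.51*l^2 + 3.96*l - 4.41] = 1.44*l^2 - 3.02*l + 3.96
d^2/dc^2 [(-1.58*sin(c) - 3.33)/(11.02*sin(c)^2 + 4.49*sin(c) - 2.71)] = (191.875832*sin(c)^5 + 1539.408044*sin(c)^4 + 393.664154*sin(c)^3 - 1942.229633*sin(c)^2 - 1219.596235*sin(c) - 371.612402)/(11.02*sin(c)^2 + 4.49*sin(c) - 2.71)^3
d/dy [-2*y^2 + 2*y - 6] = 2 - 4*y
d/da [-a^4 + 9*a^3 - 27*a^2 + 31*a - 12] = -4*a^3 + 27*a^2 - 54*a + 31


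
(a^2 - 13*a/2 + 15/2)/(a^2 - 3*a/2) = (a - 5)/a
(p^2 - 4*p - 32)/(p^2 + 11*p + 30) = (p^2 - 4*p - 32)/(p^2 + 11*p + 30)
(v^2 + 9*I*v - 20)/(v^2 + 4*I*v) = (v + 5*I)/v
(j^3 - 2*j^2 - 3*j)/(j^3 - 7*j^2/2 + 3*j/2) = 2*(j + 1)/(2*j - 1)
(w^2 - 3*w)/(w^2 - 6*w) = (w - 3)/(w - 6)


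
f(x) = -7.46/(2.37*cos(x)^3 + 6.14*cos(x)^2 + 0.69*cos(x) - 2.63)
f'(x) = -7.46*(7.11*sin(x)*cos(x)^2 + 12.28*sin(x)*cos(x) + 0.69*sin(x))/(2.37*cos(x)^3 + 6.14*cos(x)^2 + 0.69*cos(x) - 2.63)^2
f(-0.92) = -13.12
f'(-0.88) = 78.25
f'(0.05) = -0.17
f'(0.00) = 0.00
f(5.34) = -20.04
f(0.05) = -1.14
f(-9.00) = -162.65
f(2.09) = 4.26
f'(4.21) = -7.19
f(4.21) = 4.14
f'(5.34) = 451.14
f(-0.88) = -8.15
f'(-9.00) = -6717.08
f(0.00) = -1.14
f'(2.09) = 7.72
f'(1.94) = 4.08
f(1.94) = 3.41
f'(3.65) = -1032.63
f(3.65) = 58.58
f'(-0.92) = 197.23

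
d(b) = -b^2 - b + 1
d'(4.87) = -10.74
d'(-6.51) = 12.02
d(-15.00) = -209.00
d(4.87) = -27.59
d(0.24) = 0.70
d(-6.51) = -34.87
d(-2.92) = -4.61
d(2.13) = -5.67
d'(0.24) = -1.48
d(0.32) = 0.58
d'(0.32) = -1.64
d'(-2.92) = 4.84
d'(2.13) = -5.26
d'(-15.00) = 29.00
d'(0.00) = -1.00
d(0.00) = 1.00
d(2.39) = -7.10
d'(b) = -2*b - 1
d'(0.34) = -1.68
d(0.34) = 0.54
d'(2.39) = -5.78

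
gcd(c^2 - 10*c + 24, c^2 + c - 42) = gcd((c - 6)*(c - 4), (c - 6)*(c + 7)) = c - 6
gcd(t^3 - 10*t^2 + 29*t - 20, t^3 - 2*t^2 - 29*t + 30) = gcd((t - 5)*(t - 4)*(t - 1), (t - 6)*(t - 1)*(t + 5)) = t - 1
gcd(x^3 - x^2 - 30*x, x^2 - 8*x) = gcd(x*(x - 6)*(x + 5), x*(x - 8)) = x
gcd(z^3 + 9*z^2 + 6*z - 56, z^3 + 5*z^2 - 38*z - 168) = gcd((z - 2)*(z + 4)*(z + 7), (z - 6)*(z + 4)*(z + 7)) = z^2 + 11*z + 28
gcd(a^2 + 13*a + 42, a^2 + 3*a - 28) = a + 7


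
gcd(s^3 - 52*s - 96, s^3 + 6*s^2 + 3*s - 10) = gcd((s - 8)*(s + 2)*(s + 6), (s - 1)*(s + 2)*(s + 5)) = s + 2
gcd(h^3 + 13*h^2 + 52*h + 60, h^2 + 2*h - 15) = h + 5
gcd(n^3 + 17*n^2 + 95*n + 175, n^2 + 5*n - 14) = n + 7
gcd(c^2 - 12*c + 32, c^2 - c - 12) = c - 4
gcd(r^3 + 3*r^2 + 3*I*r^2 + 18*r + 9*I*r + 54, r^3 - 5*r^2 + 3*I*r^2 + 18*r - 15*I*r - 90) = r^2 + 3*I*r + 18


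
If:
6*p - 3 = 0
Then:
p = 1/2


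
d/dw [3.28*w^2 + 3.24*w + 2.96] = 6.56*w + 3.24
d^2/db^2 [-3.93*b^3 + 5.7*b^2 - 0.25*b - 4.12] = 11.4 - 23.58*b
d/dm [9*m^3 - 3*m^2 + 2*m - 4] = 27*m^2 - 6*m + 2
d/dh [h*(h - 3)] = 2*h - 3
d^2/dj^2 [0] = 0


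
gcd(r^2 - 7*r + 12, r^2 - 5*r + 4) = r - 4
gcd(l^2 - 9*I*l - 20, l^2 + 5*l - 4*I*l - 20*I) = l - 4*I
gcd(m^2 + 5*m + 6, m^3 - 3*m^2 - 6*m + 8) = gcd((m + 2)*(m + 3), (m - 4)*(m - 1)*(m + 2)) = m + 2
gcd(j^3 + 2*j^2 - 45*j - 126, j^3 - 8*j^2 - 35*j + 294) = j^2 - j - 42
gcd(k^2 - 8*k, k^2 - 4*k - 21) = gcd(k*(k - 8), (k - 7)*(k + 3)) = 1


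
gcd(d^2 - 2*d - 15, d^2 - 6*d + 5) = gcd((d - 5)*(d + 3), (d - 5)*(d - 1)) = d - 5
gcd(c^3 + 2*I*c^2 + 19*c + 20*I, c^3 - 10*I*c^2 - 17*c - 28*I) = c^2 - 3*I*c + 4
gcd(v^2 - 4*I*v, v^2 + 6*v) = v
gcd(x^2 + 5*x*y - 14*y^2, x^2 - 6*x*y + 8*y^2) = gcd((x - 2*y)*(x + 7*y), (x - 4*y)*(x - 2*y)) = x - 2*y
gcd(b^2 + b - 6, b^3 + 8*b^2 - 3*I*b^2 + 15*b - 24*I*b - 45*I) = b + 3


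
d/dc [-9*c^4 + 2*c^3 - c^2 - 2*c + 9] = -36*c^3 + 6*c^2 - 2*c - 2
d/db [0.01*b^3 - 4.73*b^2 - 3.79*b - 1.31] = 0.03*b^2 - 9.46*b - 3.79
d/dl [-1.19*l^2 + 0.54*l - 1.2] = 0.54 - 2.38*l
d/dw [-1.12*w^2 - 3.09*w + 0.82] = -2.24*w - 3.09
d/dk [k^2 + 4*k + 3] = 2*k + 4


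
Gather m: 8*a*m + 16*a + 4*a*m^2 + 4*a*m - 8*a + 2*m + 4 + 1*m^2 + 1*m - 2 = 8*a + m^2*(4*a + 1) + m*(12*a + 3) + 2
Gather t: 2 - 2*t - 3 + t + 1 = -t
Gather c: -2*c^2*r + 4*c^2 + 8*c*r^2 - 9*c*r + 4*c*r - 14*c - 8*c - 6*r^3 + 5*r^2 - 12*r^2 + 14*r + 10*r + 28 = c^2*(4 - 2*r) + c*(8*r^2 - 5*r - 22) - 6*r^3 - 7*r^2 + 24*r + 28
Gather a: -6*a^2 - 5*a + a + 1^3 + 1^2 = -6*a^2 - 4*a + 2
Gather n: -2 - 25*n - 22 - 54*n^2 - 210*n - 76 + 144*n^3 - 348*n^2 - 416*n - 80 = 144*n^3 - 402*n^2 - 651*n - 180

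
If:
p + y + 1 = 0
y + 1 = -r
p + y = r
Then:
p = -1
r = -1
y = 0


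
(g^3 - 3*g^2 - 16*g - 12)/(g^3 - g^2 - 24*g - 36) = (g + 1)/(g + 3)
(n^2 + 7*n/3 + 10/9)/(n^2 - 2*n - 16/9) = (3*n + 5)/(3*n - 8)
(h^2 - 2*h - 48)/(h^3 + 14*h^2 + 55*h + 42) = (h - 8)/(h^2 + 8*h + 7)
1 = 1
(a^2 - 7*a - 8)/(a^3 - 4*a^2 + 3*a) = (a^2 - 7*a - 8)/(a*(a^2 - 4*a + 3))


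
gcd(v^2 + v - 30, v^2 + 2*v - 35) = v - 5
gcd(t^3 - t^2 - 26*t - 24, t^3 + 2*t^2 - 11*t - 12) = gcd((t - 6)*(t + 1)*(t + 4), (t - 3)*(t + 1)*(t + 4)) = t^2 + 5*t + 4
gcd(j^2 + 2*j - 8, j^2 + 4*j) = j + 4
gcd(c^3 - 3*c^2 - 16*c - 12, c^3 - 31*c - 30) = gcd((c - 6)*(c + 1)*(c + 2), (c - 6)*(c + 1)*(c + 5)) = c^2 - 5*c - 6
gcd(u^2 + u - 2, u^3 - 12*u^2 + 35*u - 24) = u - 1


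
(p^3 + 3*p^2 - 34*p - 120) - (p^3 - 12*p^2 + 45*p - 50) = 15*p^2 - 79*p - 70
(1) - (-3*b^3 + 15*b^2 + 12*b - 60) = 3*b^3 - 15*b^2 - 12*b + 61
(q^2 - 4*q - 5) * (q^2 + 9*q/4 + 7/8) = q^4 - 7*q^3/4 - 105*q^2/8 - 59*q/4 - 35/8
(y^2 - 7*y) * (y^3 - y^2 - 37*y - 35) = y^5 - 8*y^4 - 30*y^3 + 224*y^2 + 245*y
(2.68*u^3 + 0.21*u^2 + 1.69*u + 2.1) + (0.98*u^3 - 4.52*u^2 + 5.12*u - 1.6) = 3.66*u^3 - 4.31*u^2 + 6.81*u + 0.5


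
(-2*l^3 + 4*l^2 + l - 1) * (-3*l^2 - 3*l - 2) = 6*l^5 - 6*l^4 - 11*l^3 - 8*l^2 + l + 2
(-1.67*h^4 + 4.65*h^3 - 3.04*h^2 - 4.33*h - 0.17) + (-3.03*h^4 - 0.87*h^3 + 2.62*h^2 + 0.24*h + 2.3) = -4.7*h^4 + 3.78*h^3 - 0.42*h^2 - 4.09*h + 2.13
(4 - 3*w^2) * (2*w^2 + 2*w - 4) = -6*w^4 - 6*w^3 + 20*w^2 + 8*w - 16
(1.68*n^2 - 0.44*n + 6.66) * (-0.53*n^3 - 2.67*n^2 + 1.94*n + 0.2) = -0.8904*n^5 - 4.2524*n^4 + 0.9042*n^3 - 18.2998*n^2 + 12.8324*n + 1.332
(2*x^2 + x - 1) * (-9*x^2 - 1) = -18*x^4 - 9*x^3 + 7*x^2 - x + 1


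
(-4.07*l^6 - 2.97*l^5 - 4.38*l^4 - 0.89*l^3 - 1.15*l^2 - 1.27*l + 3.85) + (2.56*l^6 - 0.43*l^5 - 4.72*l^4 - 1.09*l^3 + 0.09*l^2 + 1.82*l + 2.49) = -1.51*l^6 - 3.4*l^5 - 9.1*l^4 - 1.98*l^3 - 1.06*l^2 + 0.55*l + 6.34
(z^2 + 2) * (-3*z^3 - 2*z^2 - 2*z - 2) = -3*z^5 - 2*z^4 - 8*z^3 - 6*z^2 - 4*z - 4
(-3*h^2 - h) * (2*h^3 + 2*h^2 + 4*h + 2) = -6*h^5 - 8*h^4 - 14*h^3 - 10*h^2 - 2*h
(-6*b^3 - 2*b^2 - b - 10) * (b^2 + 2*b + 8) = -6*b^5 - 14*b^4 - 53*b^3 - 28*b^2 - 28*b - 80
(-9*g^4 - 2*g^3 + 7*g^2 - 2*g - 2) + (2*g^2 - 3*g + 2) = -9*g^4 - 2*g^3 + 9*g^2 - 5*g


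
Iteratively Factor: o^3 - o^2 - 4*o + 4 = (o - 1)*(o^2 - 4) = (o - 2)*(o - 1)*(o + 2)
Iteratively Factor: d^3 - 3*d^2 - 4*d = (d - 4)*(d^2 + d) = (d - 4)*(d + 1)*(d)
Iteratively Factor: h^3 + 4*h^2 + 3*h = (h + 1)*(h^2 + 3*h) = (h + 1)*(h + 3)*(h)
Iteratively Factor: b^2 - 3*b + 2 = (b - 1)*(b - 2)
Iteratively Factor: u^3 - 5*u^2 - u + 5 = (u - 1)*(u^2 - 4*u - 5) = (u - 1)*(u + 1)*(u - 5)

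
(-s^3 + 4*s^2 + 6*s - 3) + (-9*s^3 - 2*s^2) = -10*s^3 + 2*s^2 + 6*s - 3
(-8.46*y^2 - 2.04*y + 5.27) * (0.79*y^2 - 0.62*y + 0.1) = -6.6834*y^4 + 3.6336*y^3 + 4.5821*y^2 - 3.4714*y + 0.527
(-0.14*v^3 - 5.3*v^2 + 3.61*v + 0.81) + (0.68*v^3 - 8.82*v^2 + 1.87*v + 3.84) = 0.54*v^3 - 14.12*v^2 + 5.48*v + 4.65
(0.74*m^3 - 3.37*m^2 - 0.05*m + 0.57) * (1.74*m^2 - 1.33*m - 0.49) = 1.2876*m^5 - 6.848*m^4 + 4.0325*m^3 + 2.7096*m^2 - 0.7336*m - 0.2793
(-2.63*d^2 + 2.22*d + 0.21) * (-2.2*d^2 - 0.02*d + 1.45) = 5.786*d^4 - 4.8314*d^3 - 4.3199*d^2 + 3.2148*d + 0.3045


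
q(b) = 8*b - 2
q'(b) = 8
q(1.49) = 9.92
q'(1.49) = 8.00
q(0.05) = -1.60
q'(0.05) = 8.00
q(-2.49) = -21.92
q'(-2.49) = 8.00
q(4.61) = 34.88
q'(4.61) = 8.00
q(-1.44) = -13.52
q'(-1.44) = 8.00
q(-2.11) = -18.88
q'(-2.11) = 8.00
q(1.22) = 7.76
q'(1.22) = 8.00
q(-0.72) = -7.76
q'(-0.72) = 8.00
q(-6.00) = -50.00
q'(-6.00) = 8.00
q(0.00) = -2.00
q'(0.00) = 8.00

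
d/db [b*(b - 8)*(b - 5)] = 3*b^2 - 26*b + 40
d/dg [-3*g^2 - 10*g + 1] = -6*g - 10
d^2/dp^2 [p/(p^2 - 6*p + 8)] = 2*(4*p*(p - 3)^2 + 3*(2 - p)*(p^2 - 6*p + 8))/(p^2 - 6*p + 8)^3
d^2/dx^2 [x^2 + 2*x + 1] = 2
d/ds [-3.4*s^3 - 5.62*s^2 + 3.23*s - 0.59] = -10.2*s^2 - 11.24*s + 3.23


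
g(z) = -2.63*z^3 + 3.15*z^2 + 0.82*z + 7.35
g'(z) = -7.89*z^2 + 6.3*z + 0.82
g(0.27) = 7.75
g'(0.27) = 1.95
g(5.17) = -267.65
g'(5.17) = -177.50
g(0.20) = 7.62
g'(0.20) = 1.76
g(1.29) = 8.00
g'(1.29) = -4.18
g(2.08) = -0.98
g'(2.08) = -20.21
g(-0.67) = 9.01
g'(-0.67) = -6.94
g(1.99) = 0.73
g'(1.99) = -17.89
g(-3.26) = 129.27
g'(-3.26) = -103.57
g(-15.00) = 9580.05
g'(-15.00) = -1868.93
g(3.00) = -32.85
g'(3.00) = -51.29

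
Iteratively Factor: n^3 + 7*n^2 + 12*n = (n + 3)*(n^2 + 4*n) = (n + 3)*(n + 4)*(n)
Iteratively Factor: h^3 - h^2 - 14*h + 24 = (h - 2)*(h^2 + h - 12) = (h - 2)*(h + 4)*(h - 3)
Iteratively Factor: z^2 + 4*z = (z + 4)*(z)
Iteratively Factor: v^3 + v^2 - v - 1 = (v - 1)*(v^2 + 2*v + 1) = (v - 1)*(v + 1)*(v + 1)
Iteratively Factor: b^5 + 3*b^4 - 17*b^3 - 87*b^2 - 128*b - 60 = (b + 2)*(b^4 + b^3 - 19*b^2 - 49*b - 30) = (b + 2)^2*(b^3 - b^2 - 17*b - 15) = (b - 5)*(b + 2)^2*(b^2 + 4*b + 3) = (b - 5)*(b + 1)*(b + 2)^2*(b + 3)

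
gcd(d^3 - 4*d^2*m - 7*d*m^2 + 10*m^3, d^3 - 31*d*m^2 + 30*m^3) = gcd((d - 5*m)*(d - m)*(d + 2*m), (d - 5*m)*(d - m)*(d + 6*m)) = d^2 - 6*d*m + 5*m^2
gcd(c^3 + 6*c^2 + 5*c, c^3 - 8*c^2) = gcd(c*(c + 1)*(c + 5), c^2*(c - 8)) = c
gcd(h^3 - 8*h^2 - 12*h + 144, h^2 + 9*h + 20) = h + 4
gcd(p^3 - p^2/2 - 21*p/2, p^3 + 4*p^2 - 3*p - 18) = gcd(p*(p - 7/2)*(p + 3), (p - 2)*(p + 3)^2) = p + 3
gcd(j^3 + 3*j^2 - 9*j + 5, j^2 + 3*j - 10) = j + 5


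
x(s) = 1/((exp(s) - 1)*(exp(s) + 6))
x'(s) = -exp(s)/((exp(s) - 1)*(exp(s) + 6)^2) - exp(s)/((exp(s) - 1)^2*(exp(s) + 6))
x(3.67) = 0.00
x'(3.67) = -0.00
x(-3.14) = -0.17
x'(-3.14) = -0.01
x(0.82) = 0.10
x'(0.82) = -0.20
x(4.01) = 0.00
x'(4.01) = -0.00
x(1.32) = 0.04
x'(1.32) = -0.07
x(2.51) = 0.00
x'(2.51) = -0.01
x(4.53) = 0.00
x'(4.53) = -0.00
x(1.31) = 0.04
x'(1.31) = -0.07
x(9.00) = 0.00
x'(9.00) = 0.00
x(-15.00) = -0.17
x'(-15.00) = 0.00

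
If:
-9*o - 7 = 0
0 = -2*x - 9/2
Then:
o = -7/9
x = -9/4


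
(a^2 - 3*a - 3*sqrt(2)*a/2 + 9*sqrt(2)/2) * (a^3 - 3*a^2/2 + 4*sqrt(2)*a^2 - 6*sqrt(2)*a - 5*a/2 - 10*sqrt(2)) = a^5 - 9*a^4/2 + 5*sqrt(2)*a^4/2 - 45*sqrt(2)*a^3/4 - 10*a^3 + 5*sqrt(2)*a^2 + 123*a^2/2 - 24*a + 75*sqrt(2)*a/4 - 90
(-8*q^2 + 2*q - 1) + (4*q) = -8*q^2 + 6*q - 1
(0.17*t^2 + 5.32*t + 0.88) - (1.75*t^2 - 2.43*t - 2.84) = -1.58*t^2 + 7.75*t + 3.72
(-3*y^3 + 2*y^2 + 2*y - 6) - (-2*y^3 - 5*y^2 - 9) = -y^3 + 7*y^2 + 2*y + 3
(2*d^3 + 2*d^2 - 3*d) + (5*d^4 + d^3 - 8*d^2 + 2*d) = 5*d^4 + 3*d^3 - 6*d^2 - d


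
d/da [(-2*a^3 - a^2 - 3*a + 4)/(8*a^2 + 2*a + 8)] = (-8*a^4 - 4*a^3 - 13*a^2 - 40*a - 16)/(2*(16*a^4 + 8*a^3 + 33*a^2 + 8*a + 16))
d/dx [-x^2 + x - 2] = 1 - 2*x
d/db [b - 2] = 1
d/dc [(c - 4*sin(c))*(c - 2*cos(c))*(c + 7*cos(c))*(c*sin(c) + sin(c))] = -(c + 1)*(c - 4*sin(c))*(c - 2*cos(c))*(7*sin(c) - 1)*sin(c) + (c + 1)*(c - 4*sin(c))*(c + 7*cos(c))*(2*sin(c) + 1)*sin(c) - (c + 1)*(c - 2*cos(c))*(c + 7*cos(c))*(4*cos(c) - 1)*sin(c) + (c - 4*sin(c))*(c - 2*cos(c))*(c + 7*cos(c))*(c*cos(c) + sqrt(2)*sin(c + pi/4))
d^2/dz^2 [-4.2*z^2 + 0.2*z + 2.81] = -8.40000000000000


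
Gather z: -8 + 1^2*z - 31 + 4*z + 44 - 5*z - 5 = 0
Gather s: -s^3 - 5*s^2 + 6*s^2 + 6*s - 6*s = -s^3 + s^2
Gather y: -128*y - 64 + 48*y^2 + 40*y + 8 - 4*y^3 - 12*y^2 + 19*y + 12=-4*y^3 + 36*y^2 - 69*y - 44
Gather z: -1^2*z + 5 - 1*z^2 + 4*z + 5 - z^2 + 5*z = -2*z^2 + 8*z + 10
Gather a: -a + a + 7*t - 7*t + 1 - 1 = 0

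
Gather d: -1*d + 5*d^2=5*d^2 - d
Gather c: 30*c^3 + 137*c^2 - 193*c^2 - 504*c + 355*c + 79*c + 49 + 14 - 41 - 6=30*c^3 - 56*c^2 - 70*c + 16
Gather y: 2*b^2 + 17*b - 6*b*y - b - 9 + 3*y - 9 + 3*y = 2*b^2 + 16*b + y*(6 - 6*b) - 18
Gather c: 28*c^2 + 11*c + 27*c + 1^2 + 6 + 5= 28*c^2 + 38*c + 12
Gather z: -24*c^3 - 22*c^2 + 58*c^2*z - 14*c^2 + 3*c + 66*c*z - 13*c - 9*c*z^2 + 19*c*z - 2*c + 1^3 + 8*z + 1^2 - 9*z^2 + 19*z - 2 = -24*c^3 - 36*c^2 - 12*c + z^2*(-9*c - 9) + z*(58*c^2 + 85*c + 27)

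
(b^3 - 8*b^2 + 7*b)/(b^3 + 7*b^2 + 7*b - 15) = b*(b - 7)/(b^2 + 8*b + 15)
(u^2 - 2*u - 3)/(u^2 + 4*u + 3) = (u - 3)/(u + 3)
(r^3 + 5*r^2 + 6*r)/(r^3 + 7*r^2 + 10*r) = (r + 3)/(r + 5)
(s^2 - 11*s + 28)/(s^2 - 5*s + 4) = (s - 7)/(s - 1)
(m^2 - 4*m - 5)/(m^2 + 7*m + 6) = (m - 5)/(m + 6)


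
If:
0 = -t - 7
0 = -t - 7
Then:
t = -7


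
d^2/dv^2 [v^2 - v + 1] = 2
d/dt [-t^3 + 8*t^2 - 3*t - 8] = -3*t^2 + 16*t - 3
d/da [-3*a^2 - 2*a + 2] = -6*a - 2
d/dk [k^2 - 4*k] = 2*k - 4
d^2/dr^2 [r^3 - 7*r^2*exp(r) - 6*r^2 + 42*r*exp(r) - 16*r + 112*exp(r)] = -7*r^2*exp(r) + 14*r*exp(r) + 6*r + 182*exp(r) - 12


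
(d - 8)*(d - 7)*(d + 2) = d^3 - 13*d^2 + 26*d + 112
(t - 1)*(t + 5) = t^2 + 4*t - 5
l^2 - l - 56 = (l - 8)*(l + 7)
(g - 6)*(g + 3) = g^2 - 3*g - 18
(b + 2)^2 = b^2 + 4*b + 4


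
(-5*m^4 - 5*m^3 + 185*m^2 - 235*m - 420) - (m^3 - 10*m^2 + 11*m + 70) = -5*m^4 - 6*m^3 + 195*m^2 - 246*m - 490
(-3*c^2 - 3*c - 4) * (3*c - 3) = -9*c^3 - 3*c + 12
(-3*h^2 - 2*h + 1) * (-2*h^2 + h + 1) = 6*h^4 + h^3 - 7*h^2 - h + 1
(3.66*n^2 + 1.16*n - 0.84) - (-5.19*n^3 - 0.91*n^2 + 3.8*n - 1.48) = 5.19*n^3 + 4.57*n^2 - 2.64*n + 0.64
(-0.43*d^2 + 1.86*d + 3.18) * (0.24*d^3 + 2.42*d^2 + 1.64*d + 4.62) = -0.1032*d^5 - 0.5942*d^4 + 4.5592*d^3 + 8.7594*d^2 + 13.8084*d + 14.6916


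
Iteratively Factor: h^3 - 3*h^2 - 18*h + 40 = (h - 2)*(h^2 - h - 20) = (h - 2)*(h + 4)*(h - 5)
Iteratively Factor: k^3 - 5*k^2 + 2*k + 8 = (k + 1)*(k^2 - 6*k + 8) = (k - 2)*(k + 1)*(k - 4)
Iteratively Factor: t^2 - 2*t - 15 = (t - 5)*(t + 3)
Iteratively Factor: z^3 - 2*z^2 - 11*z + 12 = (z + 3)*(z^2 - 5*z + 4) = (z - 1)*(z + 3)*(z - 4)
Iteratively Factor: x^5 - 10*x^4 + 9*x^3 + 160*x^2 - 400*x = (x - 5)*(x^4 - 5*x^3 - 16*x^2 + 80*x) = (x - 5)*(x - 4)*(x^3 - x^2 - 20*x) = (x - 5)^2*(x - 4)*(x^2 + 4*x) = x*(x - 5)^2*(x - 4)*(x + 4)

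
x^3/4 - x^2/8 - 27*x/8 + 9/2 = (x/4 + 1)*(x - 3)*(x - 3/2)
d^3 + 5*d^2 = d^2*(d + 5)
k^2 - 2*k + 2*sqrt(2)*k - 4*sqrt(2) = (k - 2)*(k + 2*sqrt(2))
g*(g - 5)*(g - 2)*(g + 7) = g^4 - 39*g^2 + 70*g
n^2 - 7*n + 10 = (n - 5)*(n - 2)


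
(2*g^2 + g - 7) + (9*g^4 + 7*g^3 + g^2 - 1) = 9*g^4 + 7*g^3 + 3*g^2 + g - 8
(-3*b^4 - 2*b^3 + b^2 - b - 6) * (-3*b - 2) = 9*b^5 + 12*b^4 + b^3 + b^2 + 20*b + 12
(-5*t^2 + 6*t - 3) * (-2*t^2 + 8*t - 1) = 10*t^4 - 52*t^3 + 59*t^2 - 30*t + 3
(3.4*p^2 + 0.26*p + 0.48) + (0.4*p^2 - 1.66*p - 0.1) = 3.8*p^2 - 1.4*p + 0.38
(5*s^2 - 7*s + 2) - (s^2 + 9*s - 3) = 4*s^2 - 16*s + 5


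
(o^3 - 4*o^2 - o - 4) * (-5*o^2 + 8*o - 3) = -5*o^5 + 28*o^4 - 30*o^3 + 24*o^2 - 29*o + 12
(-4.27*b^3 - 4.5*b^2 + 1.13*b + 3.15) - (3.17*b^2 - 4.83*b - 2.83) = -4.27*b^3 - 7.67*b^2 + 5.96*b + 5.98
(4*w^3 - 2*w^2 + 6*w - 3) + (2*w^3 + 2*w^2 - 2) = 6*w^3 + 6*w - 5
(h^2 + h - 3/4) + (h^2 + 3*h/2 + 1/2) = 2*h^2 + 5*h/2 - 1/4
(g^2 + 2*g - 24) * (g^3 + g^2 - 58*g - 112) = g^5 + 3*g^4 - 80*g^3 - 252*g^2 + 1168*g + 2688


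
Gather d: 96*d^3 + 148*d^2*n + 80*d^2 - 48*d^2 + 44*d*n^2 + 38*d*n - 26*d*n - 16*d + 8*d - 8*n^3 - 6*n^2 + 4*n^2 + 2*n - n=96*d^3 + d^2*(148*n + 32) + d*(44*n^2 + 12*n - 8) - 8*n^3 - 2*n^2 + n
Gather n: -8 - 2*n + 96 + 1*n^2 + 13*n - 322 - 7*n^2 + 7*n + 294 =-6*n^2 + 18*n + 60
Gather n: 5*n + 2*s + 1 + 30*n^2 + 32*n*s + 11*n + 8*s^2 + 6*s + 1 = 30*n^2 + n*(32*s + 16) + 8*s^2 + 8*s + 2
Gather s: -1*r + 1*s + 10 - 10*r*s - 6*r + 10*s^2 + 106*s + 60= -7*r + 10*s^2 + s*(107 - 10*r) + 70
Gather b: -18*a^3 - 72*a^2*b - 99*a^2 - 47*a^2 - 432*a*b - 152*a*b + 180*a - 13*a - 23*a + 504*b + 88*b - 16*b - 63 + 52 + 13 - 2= -18*a^3 - 146*a^2 + 144*a + b*(-72*a^2 - 584*a + 576)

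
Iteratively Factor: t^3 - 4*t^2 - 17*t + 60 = (t + 4)*(t^2 - 8*t + 15) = (t - 3)*(t + 4)*(t - 5)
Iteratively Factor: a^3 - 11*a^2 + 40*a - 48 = (a - 4)*(a^2 - 7*a + 12) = (a - 4)^2*(a - 3)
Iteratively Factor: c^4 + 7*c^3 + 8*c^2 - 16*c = (c + 4)*(c^3 + 3*c^2 - 4*c) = (c - 1)*(c + 4)*(c^2 + 4*c) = c*(c - 1)*(c + 4)*(c + 4)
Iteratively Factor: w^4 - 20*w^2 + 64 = (w - 2)*(w^3 + 2*w^2 - 16*w - 32) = (w - 2)*(w + 4)*(w^2 - 2*w - 8) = (w - 2)*(w + 2)*(w + 4)*(w - 4)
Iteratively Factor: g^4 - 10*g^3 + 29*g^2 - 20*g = (g)*(g^3 - 10*g^2 + 29*g - 20) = g*(g - 4)*(g^2 - 6*g + 5) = g*(g - 4)*(g - 1)*(g - 5)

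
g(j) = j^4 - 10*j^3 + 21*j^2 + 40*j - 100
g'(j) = 4*j^3 - 30*j^2 + 42*j + 40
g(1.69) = -12.53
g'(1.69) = 44.60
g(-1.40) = -83.56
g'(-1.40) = -88.58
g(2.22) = 7.18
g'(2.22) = 29.15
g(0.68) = -66.02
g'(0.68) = 55.95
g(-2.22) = 48.40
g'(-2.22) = -244.86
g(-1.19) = -99.00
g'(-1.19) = -59.20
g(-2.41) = 99.28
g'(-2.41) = -291.45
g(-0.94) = -109.96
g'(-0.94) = -29.31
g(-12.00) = 40460.00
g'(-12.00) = -11696.00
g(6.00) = 32.00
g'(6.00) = 76.00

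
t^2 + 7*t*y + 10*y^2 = (t + 2*y)*(t + 5*y)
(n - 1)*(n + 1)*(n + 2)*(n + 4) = n^4 + 6*n^3 + 7*n^2 - 6*n - 8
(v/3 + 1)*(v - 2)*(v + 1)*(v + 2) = v^4/3 + 4*v^3/3 - v^2/3 - 16*v/3 - 4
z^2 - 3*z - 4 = (z - 4)*(z + 1)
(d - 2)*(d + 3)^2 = d^3 + 4*d^2 - 3*d - 18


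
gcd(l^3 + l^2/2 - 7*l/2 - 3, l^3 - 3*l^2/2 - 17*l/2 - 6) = l^2 + 5*l/2 + 3/2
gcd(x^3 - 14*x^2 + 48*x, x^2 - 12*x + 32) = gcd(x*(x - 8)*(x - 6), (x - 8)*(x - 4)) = x - 8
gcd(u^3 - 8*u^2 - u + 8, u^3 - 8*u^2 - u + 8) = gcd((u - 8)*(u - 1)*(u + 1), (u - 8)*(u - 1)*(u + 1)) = u^3 - 8*u^2 - u + 8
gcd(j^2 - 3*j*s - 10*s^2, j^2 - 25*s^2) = -j + 5*s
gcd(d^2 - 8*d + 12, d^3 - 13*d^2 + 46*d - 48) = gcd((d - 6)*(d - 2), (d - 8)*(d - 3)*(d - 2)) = d - 2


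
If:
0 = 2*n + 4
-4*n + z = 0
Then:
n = -2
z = -8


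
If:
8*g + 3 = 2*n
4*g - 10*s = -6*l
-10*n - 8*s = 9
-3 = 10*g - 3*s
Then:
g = -12/25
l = -17/25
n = -21/50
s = -3/5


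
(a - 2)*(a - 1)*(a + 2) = a^3 - a^2 - 4*a + 4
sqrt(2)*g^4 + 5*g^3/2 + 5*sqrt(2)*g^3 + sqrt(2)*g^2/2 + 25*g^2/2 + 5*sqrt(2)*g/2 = g*(g + 5)*(g + sqrt(2))*(sqrt(2)*g + 1/2)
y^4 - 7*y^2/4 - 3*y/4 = y*(y - 3/2)*(y + 1/2)*(y + 1)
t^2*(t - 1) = t^3 - t^2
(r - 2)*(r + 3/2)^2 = r^3 + r^2 - 15*r/4 - 9/2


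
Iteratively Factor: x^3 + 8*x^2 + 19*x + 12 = (x + 3)*(x^2 + 5*x + 4) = (x + 1)*(x + 3)*(x + 4)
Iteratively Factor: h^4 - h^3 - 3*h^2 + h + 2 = (h + 1)*(h^3 - 2*h^2 - h + 2) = (h - 2)*(h + 1)*(h^2 - 1) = (h - 2)*(h + 1)^2*(h - 1)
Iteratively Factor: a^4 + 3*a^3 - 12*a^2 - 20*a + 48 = (a - 2)*(a^3 + 5*a^2 - 2*a - 24) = (a - 2)^2*(a^2 + 7*a + 12) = (a - 2)^2*(a + 4)*(a + 3)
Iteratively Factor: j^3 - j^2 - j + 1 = (j + 1)*(j^2 - 2*j + 1) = (j - 1)*(j + 1)*(j - 1)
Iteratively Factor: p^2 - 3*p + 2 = (p - 2)*(p - 1)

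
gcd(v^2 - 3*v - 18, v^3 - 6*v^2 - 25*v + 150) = v - 6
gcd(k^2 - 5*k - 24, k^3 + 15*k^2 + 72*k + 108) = k + 3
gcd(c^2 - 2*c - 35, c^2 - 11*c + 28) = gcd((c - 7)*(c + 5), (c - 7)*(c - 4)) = c - 7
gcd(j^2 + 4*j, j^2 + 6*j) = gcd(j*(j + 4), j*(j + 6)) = j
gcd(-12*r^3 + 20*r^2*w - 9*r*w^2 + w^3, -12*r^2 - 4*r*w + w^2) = 6*r - w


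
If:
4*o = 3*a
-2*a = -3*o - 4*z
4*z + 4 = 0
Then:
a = 16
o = 12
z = -1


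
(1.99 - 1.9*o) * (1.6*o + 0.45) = -3.04*o^2 + 2.329*o + 0.8955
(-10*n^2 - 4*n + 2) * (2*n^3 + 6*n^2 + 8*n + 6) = -20*n^5 - 68*n^4 - 100*n^3 - 80*n^2 - 8*n + 12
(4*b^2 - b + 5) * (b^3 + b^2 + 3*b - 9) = 4*b^5 + 3*b^4 + 16*b^3 - 34*b^2 + 24*b - 45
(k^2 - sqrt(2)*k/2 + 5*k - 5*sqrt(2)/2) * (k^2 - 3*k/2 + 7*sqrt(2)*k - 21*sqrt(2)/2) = k^4 + 7*k^3/2 + 13*sqrt(2)*k^3/2 - 29*k^2/2 + 91*sqrt(2)*k^2/4 - 195*sqrt(2)*k/4 - 49*k/2 + 105/2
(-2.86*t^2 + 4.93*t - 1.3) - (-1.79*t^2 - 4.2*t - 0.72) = -1.07*t^2 + 9.13*t - 0.58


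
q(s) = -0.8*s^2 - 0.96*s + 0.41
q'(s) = -1.6*s - 0.96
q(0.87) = -1.03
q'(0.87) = -2.35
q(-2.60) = -2.50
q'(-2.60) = 3.20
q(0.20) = 0.19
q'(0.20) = -1.28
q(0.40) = -0.10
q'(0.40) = -1.60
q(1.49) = -2.80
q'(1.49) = -3.34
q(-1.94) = -0.74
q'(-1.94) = 2.14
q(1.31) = -2.22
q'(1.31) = -3.06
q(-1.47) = 0.09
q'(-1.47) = 1.39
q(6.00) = -34.15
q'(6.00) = -10.56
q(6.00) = -34.15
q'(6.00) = -10.56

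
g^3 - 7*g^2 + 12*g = g*(g - 4)*(g - 3)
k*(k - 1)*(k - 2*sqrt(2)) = k^3 - 2*sqrt(2)*k^2 - k^2 + 2*sqrt(2)*k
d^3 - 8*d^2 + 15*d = d*(d - 5)*(d - 3)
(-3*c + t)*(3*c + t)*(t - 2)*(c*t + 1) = -9*c^3*t^2 + 18*c^3*t - 9*c^2*t + 18*c^2 + c*t^4 - 2*c*t^3 + t^3 - 2*t^2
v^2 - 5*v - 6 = (v - 6)*(v + 1)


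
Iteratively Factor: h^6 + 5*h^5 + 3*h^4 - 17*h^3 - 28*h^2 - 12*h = (h + 2)*(h^5 + 3*h^4 - 3*h^3 - 11*h^2 - 6*h) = (h + 2)*(h + 3)*(h^4 - 3*h^2 - 2*h) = (h + 1)*(h + 2)*(h + 3)*(h^3 - h^2 - 2*h) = h*(h + 1)*(h + 2)*(h + 3)*(h^2 - h - 2) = h*(h - 2)*(h + 1)*(h + 2)*(h + 3)*(h + 1)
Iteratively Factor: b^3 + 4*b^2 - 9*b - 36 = (b + 4)*(b^2 - 9) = (b - 3)*(b + 4)*(b + 3)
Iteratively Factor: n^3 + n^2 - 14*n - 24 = (n + 2)*(n^2 - n - 12) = (n + 2)*(n + 3)*(n - 4)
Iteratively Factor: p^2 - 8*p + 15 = (p - 3)*(p - 5)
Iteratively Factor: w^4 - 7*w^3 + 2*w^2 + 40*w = (w + 2)*(w^3 - 9*w^2 + 20*w) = (w - 5)*(w + 2)*(w^2 - 4*w) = w*(w - 5)*(w + 2)*(w - 4)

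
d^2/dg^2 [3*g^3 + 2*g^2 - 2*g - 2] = 18*g + 4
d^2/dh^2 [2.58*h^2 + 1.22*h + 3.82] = 5.16000000000000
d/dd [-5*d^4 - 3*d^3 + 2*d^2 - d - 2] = -20*d^3 - 9*d^2 + 4*d - 1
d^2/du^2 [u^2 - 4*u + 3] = 2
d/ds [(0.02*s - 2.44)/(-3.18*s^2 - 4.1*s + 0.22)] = (0.0636*s^2 - 15.5184*s - 9.9996)/(10.1124*s^4 + 26.076*s^3 + 15.4108*s^2 - 1.804*s + 0.0484)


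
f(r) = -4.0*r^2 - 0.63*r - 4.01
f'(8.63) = -69.67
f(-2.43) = -26.10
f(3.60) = -58.12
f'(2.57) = -21.19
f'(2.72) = -22.39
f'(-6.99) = 55.29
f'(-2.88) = 22.41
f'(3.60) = -29.43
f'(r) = -8.0*r - 0.63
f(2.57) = -32.05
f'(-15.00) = 119.37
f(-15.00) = -894.56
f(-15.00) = -894.56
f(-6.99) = -195.05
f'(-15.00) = 119.37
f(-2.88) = -35.37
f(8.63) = -307.35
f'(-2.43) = 18.81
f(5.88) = -146.01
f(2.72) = -35.32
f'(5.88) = -47.67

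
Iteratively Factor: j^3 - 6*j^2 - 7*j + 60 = (j - 5)*(j^2 - j - 12) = (j - 5)*(j - 4)*(j + 3)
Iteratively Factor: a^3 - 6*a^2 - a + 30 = (a - 3)*(a^2 - 3*a - 10) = (a - 5)*(a - 3)*(a + 2)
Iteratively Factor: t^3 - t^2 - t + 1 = (t + 1)*(t^2 - 2*t + 1) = (t - 1)*(t + 1)*(t - 1)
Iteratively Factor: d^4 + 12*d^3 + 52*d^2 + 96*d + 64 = (d + 2)*(d^3 + 10*d^2 + 32*d + 32) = (d + 2)^2*(d^2 + 8*d + 16) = (d + 2)^2*(d + 4)*(d + 4)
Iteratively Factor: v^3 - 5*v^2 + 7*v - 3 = (v - 1)*(v^2 - 4*v + 3) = (v - 3)*(v - 1)*(v - 1)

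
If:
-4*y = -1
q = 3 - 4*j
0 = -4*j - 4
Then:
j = -1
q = 7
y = 1/4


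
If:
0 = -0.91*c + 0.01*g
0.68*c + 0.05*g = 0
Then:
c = 0.00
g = 0.00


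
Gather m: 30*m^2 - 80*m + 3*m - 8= 30*m^2 - 77*m - 8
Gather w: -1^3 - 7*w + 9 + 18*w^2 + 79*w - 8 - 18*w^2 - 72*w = 0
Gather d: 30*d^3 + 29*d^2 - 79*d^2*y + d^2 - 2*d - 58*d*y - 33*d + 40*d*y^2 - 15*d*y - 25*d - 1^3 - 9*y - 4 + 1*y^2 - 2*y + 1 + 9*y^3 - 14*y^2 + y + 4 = 30*d^3 + d^2*(30 - 79*y) + d*(40*y^2 - 73*y - 60) + 9*y^3 - 13*y^2 - 10*y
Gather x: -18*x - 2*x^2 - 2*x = -2*x^2 - 20*x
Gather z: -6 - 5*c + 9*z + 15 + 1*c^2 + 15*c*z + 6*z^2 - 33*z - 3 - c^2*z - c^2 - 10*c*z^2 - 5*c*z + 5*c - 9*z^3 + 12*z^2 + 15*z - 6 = -9*z^3 + z^2*(18 - 10*c) + z*(-c^2 + 10*c - 9)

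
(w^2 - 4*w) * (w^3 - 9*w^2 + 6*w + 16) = w^5 - 13*w^4 + 42*w^3 - 8*w^2 - 64*w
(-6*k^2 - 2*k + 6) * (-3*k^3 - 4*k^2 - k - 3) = 18*k^5 + 30*k^4 - 4*k^3 - 4*k^2 - 18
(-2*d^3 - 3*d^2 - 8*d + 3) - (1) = -2*d^3 - 3*d^2 - 8*d + 2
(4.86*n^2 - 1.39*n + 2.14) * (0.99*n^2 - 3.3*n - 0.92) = 4.8114*n^4 - 17.4141*n^3 + 2.2344*n^2 - 5.7832*n - 1.9688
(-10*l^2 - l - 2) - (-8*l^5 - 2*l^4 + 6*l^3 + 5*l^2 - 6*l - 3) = 8*l^5 + 2*l^4 - 6*l^3 - 15*l^2 + 5*l + 1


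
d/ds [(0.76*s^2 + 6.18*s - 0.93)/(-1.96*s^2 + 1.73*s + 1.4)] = (13.4276*s^2 - 1.5176*s + 10.2609)/(3.8416*s^4 - 6.7816*s^3 - 2.4951*s^2 + 4.844*s + 1.96)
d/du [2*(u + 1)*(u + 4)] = 4*u + 10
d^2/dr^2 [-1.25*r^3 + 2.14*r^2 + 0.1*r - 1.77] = 4.28 - 7.5*r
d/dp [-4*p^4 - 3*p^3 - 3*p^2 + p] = -16*p^3 - 9*p^2 - 6*p + 1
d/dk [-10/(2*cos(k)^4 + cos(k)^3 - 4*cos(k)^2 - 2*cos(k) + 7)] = 160*(8*sin(k)^2*cos(k) + 3*sin(k)^2 - 1)*sin(k)/(8*sin(k)^4 - 5*cos(k) + cos(3*k) + 20)^2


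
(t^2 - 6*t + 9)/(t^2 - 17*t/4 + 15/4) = 4*(t - 3)/(4*t - 5)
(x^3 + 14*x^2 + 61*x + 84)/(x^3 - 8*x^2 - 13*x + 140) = (x^2 + 10*x + 21)/(x^2 - 12*x + 35)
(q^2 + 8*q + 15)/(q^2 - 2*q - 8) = (q^2 + 8*q + 15)/(q^2 - 2*q - 8)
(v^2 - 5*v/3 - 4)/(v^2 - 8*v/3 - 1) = (3*v + 4)/(3*v + 1)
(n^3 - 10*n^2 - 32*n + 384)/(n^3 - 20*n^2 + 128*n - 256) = (n + 6)/(n - 4)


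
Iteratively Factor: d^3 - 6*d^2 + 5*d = (d)*(d^2 - 6*d + 5) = d*(d - 5)*(d - 1)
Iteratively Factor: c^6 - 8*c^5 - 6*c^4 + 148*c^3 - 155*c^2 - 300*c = (c)*(c^5 - 8*c^4 - 6*c^3 + 148*c^2 - 155*c - 300) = c*(c + 4)*(c^4 - 12*c^3 + 42*c^2 - 20*c - 75) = c*(c - 5)*(c + 4)*(c^3 - 7*c^2 + 7*c + 15) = c*(c - 5)*(c + 1)*(c + 4)*(c^2 - 8*c + 15) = c*(c - 5)*(c - 3)*(c + 1)*(c + 4)*(c - 5)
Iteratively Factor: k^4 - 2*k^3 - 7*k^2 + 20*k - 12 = (k - 2)*(k^3 - 7*k + 6) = (k - 2)*(k - 1)*(k^2 + k - 6) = (k - 2)^2*(k - 1)*(k + 3)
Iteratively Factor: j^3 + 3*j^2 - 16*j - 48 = (j + 4)*(j^2 - j - 12) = (j + 3)*(j + 4)*(j - 4)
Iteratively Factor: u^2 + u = (u + 1)*(u)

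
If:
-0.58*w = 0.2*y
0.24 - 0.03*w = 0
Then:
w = 8.00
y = -23.20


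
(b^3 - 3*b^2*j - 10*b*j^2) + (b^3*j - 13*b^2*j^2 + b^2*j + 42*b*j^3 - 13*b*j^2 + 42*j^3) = b^3*j + b^3 - 13*b^2*j^2 - 2*b^2*j + 42*b*j^3 - 23*b*j^2 + 42*j^3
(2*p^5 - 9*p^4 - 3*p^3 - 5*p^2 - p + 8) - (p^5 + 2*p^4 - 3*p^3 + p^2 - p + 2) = p^5 - 11*p^4 - 6*p^2 + 6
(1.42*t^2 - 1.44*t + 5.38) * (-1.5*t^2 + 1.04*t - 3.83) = -2.13*t^4 + 3.6368*t^3 - 15.0062*t^2 + 11.1104*t - 20.6054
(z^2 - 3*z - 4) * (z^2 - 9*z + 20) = z^4 - 12*z^3 + 43*z^2 - 24*z - 80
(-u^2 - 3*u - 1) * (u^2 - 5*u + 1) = -u^4 + 2*u^3 + 13*u^2 + 2*u - 1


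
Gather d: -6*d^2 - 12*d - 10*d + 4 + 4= -6*d^2 - 22*d + 8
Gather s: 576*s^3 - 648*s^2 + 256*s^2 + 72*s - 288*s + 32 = 576*s^3 - 392*s^2 - 216*s + 32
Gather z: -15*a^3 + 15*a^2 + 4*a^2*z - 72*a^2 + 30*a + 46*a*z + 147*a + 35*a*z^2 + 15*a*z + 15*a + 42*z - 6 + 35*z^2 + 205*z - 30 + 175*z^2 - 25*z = -15*a^3 - 57*a^2 + 192*a + z^2*(35*a + 210) + z*(4*a^2 + 61*a + 222) - 36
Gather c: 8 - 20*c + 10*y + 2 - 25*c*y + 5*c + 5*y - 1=c*(-25*y - 15) + 15*y + 9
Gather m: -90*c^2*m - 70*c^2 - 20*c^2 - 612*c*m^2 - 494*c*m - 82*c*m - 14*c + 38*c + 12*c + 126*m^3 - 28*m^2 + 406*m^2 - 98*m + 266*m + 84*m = -90*c^2 + 36*c + 126*m^3 + m^2*(378 - 612*c) + m*(-90*c^2 - 576*c + 252)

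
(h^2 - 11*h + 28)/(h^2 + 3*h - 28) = (h - 7)/(h + 7)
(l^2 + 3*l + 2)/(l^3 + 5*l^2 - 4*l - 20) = (l + 1)/(l^2 + 3*l - 10)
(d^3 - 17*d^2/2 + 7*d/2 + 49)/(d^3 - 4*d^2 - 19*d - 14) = (d - 7/2)/(d + 1)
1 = 1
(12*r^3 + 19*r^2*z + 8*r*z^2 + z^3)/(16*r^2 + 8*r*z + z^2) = (3*r^2 + 4*r*z + z^2)/(4*r + z)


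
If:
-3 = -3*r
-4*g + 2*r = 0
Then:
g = 1/2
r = 1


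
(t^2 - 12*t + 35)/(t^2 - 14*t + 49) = (t - 5)/(t - 7)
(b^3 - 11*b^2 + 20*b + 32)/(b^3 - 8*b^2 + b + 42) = (b^3 - 11*b^2 + 20*b + 32)/(b^3 - 8*b^2 + b + 42)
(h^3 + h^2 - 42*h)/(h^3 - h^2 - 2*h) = (-h^2 - h + 42)/(-h^2 + h + 2)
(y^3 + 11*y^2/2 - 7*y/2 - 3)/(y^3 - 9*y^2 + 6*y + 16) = (2*y^3 + 11*y^2 - 7*y - 6)/(2*(y^3 - 9*y^2 + 6*y + 16))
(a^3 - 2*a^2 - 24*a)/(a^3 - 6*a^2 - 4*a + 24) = a*(a + 4)/(a^2 - 4)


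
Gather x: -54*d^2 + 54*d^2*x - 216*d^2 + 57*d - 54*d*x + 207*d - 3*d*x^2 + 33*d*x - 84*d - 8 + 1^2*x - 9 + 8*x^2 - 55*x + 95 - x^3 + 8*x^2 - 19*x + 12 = -270*d^2 + 180*d - x^3 + x^2*(16 - 3*d) + x*(54*d^2 - 21*d - 73) + 90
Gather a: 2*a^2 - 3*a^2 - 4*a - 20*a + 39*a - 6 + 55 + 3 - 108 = -a^2 + 15*a - 56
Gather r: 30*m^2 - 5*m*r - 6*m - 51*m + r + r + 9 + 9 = 30*m^2 - 57*m + r*(2 - 5*m) + 18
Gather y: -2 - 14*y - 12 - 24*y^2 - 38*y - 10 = -24*y^2 - 52*y - 24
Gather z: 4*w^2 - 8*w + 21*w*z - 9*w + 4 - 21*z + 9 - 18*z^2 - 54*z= 4*w^2 - 17*w - 18*z^2 + z*(21*w - 75) + 13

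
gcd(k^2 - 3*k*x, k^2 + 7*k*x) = k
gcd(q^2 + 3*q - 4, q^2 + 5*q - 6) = q - 1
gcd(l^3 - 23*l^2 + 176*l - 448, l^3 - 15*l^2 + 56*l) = l^2 - 15*l + 56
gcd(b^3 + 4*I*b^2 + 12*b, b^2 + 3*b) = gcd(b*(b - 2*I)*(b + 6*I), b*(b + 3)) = b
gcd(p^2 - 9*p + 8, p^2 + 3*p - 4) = p - 1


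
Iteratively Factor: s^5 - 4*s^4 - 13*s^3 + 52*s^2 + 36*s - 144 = (s + 2)*(s^4 - 6*s^3 - s^2 + 54*s - 72) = (s - 3)*(s + 2)*(s^3 - 3*s^2 - 10*s + 24) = (s - 3)*(s + 2)*(s + 3)*(s^2 - 6*s + 8) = (s - 4)*(s - 3)*(s + 2)*(s + 3)*(s - 2)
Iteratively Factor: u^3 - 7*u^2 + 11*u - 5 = (u - 1)*(u^2 - 6*u + 5) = (u - 1)^2*(u - 5)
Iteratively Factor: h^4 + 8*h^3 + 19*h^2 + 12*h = (h + 4)*(h^3 + 4*h^2 + 3*h) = (h + 3)*(h + 4)*(h^2 + h) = h*(h + 3)*(h + 4)*(h + 1)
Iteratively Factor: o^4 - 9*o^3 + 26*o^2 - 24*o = (o)*(o^3 - 9*o^2 + 26*o - 24) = o*(o - 2)*(o^2 - 7*o + 12) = o*(o - 3)*(o - 2)*(o - 4)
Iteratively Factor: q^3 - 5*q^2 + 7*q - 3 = (q - 1)*(q^2 - 4*q + 3) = (q - 3)*(q - 1)*(q - 1)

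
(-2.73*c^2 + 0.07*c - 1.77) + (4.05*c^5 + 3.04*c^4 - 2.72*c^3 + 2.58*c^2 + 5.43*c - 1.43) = 4.05*c^5 + 3.04*c^4 - 2.72*c^3 - 0.15*c^2 + 5.5*c - 3.2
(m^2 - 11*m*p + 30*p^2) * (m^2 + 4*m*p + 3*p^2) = m^4 - 7*m^3*p - 11*m^2*p^2 + 87*m*p^3 + 90*p^4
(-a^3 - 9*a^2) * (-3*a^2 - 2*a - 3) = 3*a^5 + 29*a^4 + 21*a^3 + 27*a^2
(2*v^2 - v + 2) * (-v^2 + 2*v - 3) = -2*v^4 + 5*v^3 - 10*v^2 + 7*v - 6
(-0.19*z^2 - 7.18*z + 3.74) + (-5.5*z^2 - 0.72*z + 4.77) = -5.69*z^2 - 7.9*z + 8.51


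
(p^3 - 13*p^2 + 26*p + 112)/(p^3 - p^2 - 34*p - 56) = (p - 8)/(p + 4)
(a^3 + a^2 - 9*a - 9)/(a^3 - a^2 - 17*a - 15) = (a - 3)/(a - 5)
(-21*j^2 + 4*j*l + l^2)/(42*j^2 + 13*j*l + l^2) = (-3*j + l)/(6*j + l)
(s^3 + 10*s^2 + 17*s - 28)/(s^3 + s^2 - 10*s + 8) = (s + 7)/(s - 2)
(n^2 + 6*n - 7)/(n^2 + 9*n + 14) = (n - 1)/(n + 2)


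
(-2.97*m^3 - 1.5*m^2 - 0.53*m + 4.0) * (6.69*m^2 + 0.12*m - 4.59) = -19.8693*m^5 - 10.3914*m^4 + 9.9066*m^3 + 33.5814*m^2 + 2.9127*m - 18.36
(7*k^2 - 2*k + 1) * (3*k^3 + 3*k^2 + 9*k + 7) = 21*k^5 + 15*k^4 + 60*k^3 + 34*k^2 - 5*k + 7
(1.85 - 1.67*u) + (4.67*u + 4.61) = 3.0*u + 6.46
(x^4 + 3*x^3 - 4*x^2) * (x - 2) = x^5 + x^4 - 10*x^3 + 8*x^2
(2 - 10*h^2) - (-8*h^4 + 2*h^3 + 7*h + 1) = 8*h^4 - 2*h^3 - 10*h^2 - 7*h + 1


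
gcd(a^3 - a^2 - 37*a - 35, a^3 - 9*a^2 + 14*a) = a - 7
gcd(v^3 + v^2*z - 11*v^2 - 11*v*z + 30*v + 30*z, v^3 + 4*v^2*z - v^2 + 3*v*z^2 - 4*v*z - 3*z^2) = v + z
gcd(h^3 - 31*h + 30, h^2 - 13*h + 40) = h - 5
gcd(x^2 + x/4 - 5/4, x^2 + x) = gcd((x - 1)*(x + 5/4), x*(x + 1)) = 1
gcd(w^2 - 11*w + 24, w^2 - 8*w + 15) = w - 3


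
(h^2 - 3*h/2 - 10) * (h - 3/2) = h^3 - 3*h^2 - 31*h/4 + 15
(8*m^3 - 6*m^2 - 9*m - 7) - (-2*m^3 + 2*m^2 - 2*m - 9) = 10*m^3 - 8*m^2 - 7*m + 2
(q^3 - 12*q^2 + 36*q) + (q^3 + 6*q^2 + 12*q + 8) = 2*q^3 - 6*q^2 + 48*q + 8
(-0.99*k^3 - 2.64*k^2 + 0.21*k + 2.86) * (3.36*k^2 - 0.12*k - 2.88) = -3.3264*k^5 - 8.7516*k^4 + 3.8736*k^3 + 17.1876*k^2 - 0.948*k - 8.2368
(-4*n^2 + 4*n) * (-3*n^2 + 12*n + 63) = 12*n^4 - 60*n^3 - 204*n^2 + 252*n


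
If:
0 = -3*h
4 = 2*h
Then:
No Solution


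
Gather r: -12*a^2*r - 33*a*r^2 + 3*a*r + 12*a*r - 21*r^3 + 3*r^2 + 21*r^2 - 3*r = -21*r^3 + r^2*(24 - 33*a) + r*(-12*a^2 + 15*a - 3)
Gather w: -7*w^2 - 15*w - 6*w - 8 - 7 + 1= -7*w^2 - 21*w - 14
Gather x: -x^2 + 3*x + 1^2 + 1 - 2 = -x^2 + 3*x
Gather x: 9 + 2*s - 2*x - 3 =2*s - 2*x + 6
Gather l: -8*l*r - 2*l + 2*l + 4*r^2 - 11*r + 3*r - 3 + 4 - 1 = -8*l*r + 4*r^2 - 8*r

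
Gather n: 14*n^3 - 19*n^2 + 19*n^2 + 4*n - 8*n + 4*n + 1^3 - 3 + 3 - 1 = 14*n^3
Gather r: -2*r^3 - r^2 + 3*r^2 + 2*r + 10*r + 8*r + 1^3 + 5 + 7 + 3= -2*r^3 + 2*r^2 + 20*r + 16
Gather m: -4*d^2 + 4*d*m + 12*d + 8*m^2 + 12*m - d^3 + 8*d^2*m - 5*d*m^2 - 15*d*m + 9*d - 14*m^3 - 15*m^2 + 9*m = -d^3 - 4*d^2 + 21*d - 14*m^3 + m^2*(-5*d - 7) + m*(8*d^2 - 11*d + 21)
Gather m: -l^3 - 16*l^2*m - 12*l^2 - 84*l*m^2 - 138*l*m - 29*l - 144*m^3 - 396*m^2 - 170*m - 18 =-l^3 - 12*l^2 - 29*l - 144*m^3 + m^2*(-84*l - 396) + m*(-16*l^2 - 138*l - 170) - 18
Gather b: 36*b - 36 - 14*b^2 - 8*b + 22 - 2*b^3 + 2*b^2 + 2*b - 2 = -2*b^3 - 12*b^2 + 30*b - 16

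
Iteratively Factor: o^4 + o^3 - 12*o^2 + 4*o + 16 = (o + 1)*(o^3 - 12*o + 16) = (o + 1)*(o + 4)*(o^2 - 4*o + 4) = (o - 2)*(o + 1)*(o + 4)*(o - 2)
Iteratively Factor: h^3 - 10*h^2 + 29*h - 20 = (h - 1)*(h^2 - 9*h + 20) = (h - 4)*(h - 1)*(h - 5)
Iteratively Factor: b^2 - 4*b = (b)*(b - 4)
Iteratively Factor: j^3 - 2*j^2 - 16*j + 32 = (j - 2)*(j^2 - 16) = (j - 4)*(j - 2)*(j + 4)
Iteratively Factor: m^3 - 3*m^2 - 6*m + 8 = (m + 2)*(m^2 - 5*m + 4) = (m - 1)*(m + 2)*(m - 4)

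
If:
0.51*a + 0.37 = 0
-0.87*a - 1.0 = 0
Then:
No Solution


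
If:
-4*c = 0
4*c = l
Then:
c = 0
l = 0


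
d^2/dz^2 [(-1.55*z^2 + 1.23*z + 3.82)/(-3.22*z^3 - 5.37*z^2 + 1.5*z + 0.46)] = (32.14204*z^6 - 76.5187920000001*z^5 - 557.978988*z^4 - 1082.558402*z^3 - 549.1278*z^2 + 132.44142*z - 33.708968)/(33.386248*z^9 + 167.034924*z^8 + 231.906654*z^7 - 15.076839*z^6 - 155.755314*z^5 + 9.783378*z^4 + 20.900856*z^3 + 0.303876*z^2 - 0.9522*z - 0.097336)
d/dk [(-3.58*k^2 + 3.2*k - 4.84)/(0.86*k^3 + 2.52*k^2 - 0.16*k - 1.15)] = (3.0788*k^4 - 5.504*k^3 + 4.996*k^2 + 32.6276*k - 4.4544)/(0.7396*k^6 + 4.3344*k^5 + 6.0752*k^4 - 2.7844*k^3 - 5.7704*k^2 + 0.368*k + 1.3225)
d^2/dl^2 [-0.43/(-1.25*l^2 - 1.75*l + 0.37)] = (-1.34375*l^2 - 1.88125*l + 0.43*(2.5*l + 1.75)*(5.0*l + 3.5) + 0.39775)/(1.25*l^2 + 1.75*l - 0.37)^3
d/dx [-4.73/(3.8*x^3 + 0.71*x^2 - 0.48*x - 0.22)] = (53.922*x^2 + 6.7166*x - 2.2704)/(3.8*x^3 + 0.71*x^2 - 0.48*x - 0.22)^2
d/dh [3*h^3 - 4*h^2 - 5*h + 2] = 9*h^2 - 8*h - 5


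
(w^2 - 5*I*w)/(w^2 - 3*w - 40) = w*(-w + 5*I)/(-w^2 + 3*w + 40)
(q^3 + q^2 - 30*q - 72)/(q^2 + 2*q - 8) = (q^2 - 3*q - 18)/(q - 2)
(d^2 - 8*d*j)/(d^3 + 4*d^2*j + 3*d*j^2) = (d - 8*j)/(d^2 + 4*d*j + 3*j^2)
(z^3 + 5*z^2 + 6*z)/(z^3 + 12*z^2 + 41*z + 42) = z/(z + 7)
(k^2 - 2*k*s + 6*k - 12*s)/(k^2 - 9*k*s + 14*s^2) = (-k - 6)/(-k + 7*s)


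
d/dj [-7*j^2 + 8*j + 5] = 8 - 14*j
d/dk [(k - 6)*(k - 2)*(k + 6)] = 3*k^2 - 4*k - 36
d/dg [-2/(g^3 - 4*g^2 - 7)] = 2*g*(3*g - 8)/(-g^3 + 4*g^2 + 7)^2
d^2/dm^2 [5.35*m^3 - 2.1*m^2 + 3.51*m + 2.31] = 32.1*m - 4.2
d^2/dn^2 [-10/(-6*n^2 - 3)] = 40*(6*n^2 - 1)/(3*(2*n^2 + 1)^3)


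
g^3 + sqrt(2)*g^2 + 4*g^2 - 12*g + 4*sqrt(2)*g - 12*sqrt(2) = (g - 2)*(g + 6)*(g + sqrt(2))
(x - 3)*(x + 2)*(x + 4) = x^3 + 3*x^2 - 10*x - 24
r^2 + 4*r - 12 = (r - 2)*(r + 6)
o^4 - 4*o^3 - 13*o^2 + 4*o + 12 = (o - 6)*(o - 1)*(o + 1)*(o + 2)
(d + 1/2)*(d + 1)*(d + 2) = d^3 + 7*d^2/2 + 7*d/2 + 1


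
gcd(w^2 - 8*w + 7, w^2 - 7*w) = w - 7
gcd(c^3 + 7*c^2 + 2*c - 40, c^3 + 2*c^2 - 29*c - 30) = 1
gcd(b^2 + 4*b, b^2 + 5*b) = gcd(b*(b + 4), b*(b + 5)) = b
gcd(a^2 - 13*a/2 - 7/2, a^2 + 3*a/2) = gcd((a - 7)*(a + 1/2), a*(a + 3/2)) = 1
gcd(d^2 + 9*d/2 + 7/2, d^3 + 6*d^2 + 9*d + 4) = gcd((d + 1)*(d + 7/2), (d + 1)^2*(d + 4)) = d + 1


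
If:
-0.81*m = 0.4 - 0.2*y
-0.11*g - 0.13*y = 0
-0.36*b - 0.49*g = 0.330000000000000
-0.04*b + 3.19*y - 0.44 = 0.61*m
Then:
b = -0.86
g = -0.04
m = -0.49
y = 0.03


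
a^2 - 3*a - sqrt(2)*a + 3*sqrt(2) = (a - 3)*(a - sqrt(2))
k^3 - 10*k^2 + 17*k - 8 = (k - 8)*(k - 1)^2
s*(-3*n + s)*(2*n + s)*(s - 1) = -6*n^2*s^2 + 6*n^2*s - n*s^3 + n*s^2 + s^4 - s^3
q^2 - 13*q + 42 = (q - 7)*(q - 6)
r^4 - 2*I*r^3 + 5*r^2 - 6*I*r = r*(r - 3*I)*(r - I)*(r + 2*I)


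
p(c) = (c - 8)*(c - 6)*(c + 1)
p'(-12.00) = 778.00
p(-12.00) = -3960.00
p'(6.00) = -14.00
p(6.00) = 0.00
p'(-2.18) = 104.94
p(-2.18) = -98.26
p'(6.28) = -10.96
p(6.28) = -3.51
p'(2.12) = -7.64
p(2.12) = 71.18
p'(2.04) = -6.56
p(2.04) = 71.75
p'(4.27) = -22.32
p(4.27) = 34.01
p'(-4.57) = 215.47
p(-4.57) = -474.33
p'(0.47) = 22.44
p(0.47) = 61.21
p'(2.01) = -6.14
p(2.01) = 71.94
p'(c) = (c - 8)*(c - 6) + (c - 8)*(c + 1) + (c - 6)*(c + 1) = 3*c^2 - 26*c + 34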